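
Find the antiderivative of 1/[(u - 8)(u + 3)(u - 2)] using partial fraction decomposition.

Cover-up: P = 1/66, Q = 1/55, R = -1/30. Decomposition: (1/66)/(u - 8) + (1/55)/(u + 3) - (1/30)/(u - 2). Integrate each term: (1/66) ln|(u - 8)| + (1/55) ln|(u + 3)| - (1/30) ln|(u - 2)| + C


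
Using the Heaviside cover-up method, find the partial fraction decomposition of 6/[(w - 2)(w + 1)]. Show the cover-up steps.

Cover (w - 2): set w=2, get A = 6/(2 + 1) = 2. Cover (w + 1): set w=-1, get B = 6/(-1 - 2) = -2.
Result: 2/(w - 2) - 2/(w + 1)


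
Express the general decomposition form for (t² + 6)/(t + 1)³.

Repeated linear factor (power 3): P/(t + 1) + Q/(t + 1)² + R/(t + 1)³


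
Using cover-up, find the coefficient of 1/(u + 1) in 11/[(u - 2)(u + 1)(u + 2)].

Cover (u + 1), set u=-1: 11/[(-1 - 2)(-1 + 2)] = -11/3


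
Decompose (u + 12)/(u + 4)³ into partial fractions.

(u + 12) = α(u + 4)² + β(u + 4) + γ. At u = -4: γ = 1·(-4) + 12 = 8. Coefficients: α = 0, β = 1
Result: 1/(u + 4)² + 8/(u + 4)³


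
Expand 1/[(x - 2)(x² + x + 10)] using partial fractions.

Cover-up at x = 2: A = 1/(2² + 1·2 + 10) = 1/16. Then B = -A = -1/16, C = -A·(1 + 2) = -3/16
Result: (1/16)/(x - 2) - ((1/16)x + 3/16)/(x² + x + 10)


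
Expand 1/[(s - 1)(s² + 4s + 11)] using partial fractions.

Cover-up at s = 1: P = 1/(1² + 4·1 + 11) = 1/16. Then Q = -P = -1/16, R = -P·(4 + 1) = -5/16
Result: (1/16)/(s - 1) - ((1/16)s + 5/16)/(s² + 4s + 11)


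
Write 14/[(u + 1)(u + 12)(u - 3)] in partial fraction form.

Using cover-up method: P = -7/22, Q = 14/165, R = 7/30
Result: (-7/22)/(u + 1) + (14/165)/(u + 12) + (7/30)/(u - 3)


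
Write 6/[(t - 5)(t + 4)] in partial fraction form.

6/(t - 5)(t + 4) = A/(t - 5) + B/(t + 4). A = 6/(5 + 4) = 2/3, B = 6/(-4 - 5) = -2/3
Result: (2/3)/(t - 5) - (2/3)/(t + 4)


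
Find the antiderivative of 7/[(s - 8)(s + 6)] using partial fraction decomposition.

Decompose: 7/[(s - 8)(s + 6)] = (1/2)/(s - 8) - (1/2)/(s + 6). Integrate each term: (1/2) ln|(s - 8)| - (1/2) ln|(s + 6)| + C


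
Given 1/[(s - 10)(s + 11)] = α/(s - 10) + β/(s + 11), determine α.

Cover-up at s = 10: α = 1/(10 + 11) = 1/21


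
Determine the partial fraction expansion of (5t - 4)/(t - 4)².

(5t - 4) = α(t - 4) + β. At t = 4: β = 5·4 - 4 = 16. Coeff of t: α = 5
Result: 5/(t - 4) + 16/(t - 4)²


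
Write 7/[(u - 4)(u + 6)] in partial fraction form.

7/(u - 4)(u + 6) = P/(u - 4) + Q/(u + 6). P = 7/(4 + 6) = 7/10, Q = 7/(-6 - 4) = -7/10
Result: (7/10)/(u - 4) - (7/10)/(u + 6)


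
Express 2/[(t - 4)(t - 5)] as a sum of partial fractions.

2/(t - 4)(t - 5) = α/(t - 4) + β/(t - 5). α = 2/(4 - 5) = -2, β = 2/(5 - 4) = 2
Result: -2/(t - 4) + 2/(t - 5)


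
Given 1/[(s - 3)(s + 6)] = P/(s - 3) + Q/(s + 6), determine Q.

Cover-up at s = -6: Q = 1/(-6 - 3) = -1/9


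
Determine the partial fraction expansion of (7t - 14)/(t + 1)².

(7t - 14) = α(t + 1) + β. At t = -1: β = 7·(-1) - 14 = -21. Coeff of t: α = 7
Result: 7/(t + 1) - 21/(t + 1)²


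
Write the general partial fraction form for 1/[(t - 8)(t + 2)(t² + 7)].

Two linear + quadratic: α/(t - 8) + β/(t + 2) + (γt + δ)/(t² + 7)


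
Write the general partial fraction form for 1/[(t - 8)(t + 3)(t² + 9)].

Two linear + quadratic: α/(t - 8) + β/(t + 3) + (γt + δ)/(t² + 9)


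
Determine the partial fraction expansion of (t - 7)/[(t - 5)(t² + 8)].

At t=5: A = (1·5 - 7)/(5² + 8) = -2/33. B = -A = 2/33, C = 1 - 5·A = 43/33
Result: (-2/33)/(t - 5) + ((2/33)t + 43/33)/(t² + 8)


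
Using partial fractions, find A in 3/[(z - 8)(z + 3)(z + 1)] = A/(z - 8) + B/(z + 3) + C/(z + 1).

Cover-up at z = 8: A = 3/[(8 + 3)(8 + 1)] = 3/[(11)(9)] = 3/99 = 1/33


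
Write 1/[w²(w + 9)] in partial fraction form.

Cover-up at w=-9: γ = 1/(-9 - 0)² = 1/81. Cover-up at w=0: β = 1/(0 + 9) = 1/9. Comparing w² coeff: α = -γ = -1/81
Result: (-1/81)/w + (1/9)/w² + (1/81)/(w + 9)


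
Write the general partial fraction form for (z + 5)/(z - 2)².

Repeated linear factor: A/(z - 2) + B/(z - 2)²


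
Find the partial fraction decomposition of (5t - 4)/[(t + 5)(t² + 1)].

At t=-5: P = (5·(-5) - 4)/((-5)² + 1) = -29/26. Q = -P = 29/26, R = 5 - (-5)·P = -15/26
Result: (-29/26)/(t + 5) + ((29/26)t - 15/26)/(t² + 1)


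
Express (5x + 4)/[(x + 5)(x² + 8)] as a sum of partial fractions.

At x=-5: α = (5·(-5) + 4)/((-5)² + 8) = -7/11. β = -α = 7/11, γ = 5 - (-5)·α = 20/11
Result: (-7/11)/(x + 5) + ((7/11)x + 20/11)/(x² + 8)


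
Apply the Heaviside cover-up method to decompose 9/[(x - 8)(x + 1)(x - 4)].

Cover (x - 8), x=8: P = 9/[(8 + 1)(8 - 4)] = 1/4. Cover (x + 1), x=-1: Q = 9/[(-1 - 8)(-1 - 4)] = 1/5. Cover (x - 4), x=4: R = 9/[(4 - 8)(4 + 1)] = -9/20.
Result: (1/4)/(x - 8) + (1/5)/(x + 1) - (9/20)/(x - 4)


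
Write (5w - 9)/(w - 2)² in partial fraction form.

(5w - 9) = A(w - 2) + B. At w = 2: B = 5·2 - 9 = 1. Coeff of w: A = 5
Result: 5/(w - 2) + 1/(w - 2)²


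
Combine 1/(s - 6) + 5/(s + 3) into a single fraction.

Common denominator (s - 6)(s + 3). Numerator: 1(s + 3) + 5(s - 6) = (s + 3) + (5s - 30) = 6s - 27
Result: (6s - 27)/[(s - 6)(s + 3)]


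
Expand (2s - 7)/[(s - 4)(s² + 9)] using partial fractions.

At s=4: A = (2·4 - 7)/(4² + 9) = 1/25. B = -A = -1/25, C = 2 - 4·A = 46/25
Result: (1/25)/(s - 4) - ((1/25)s - 46/25)/(s² + 9)


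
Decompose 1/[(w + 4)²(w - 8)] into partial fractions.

Cover-up at w=8: C = 1/(8 + 4)² = 1/144. Cover-up at w=-4: B = 1/(-4 - 8) = -1/12. Comparing w² coeff: A = -C = -1/144
Result: (-1/144)/(w + 4) - (1/12)/(w + 4)² + (1/144)/(w - 8)


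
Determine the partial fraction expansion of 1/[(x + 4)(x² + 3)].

Cover-up at x = -4: A = 1/((-4)² + 3) = 1/19. Then B = -A = -1/19, C = -A·(0 - 4) = 4/19
Result: (1/19)/(x + 4) - ((1/19)x - 4/19)/(x² + 3)


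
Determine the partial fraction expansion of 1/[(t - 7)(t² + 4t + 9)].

Cover-up at t = 7: P = 1/(7² + 4·7 + 9) = 1/86. Then Q = -P = -1/86, R = -P·(4 + 7) = -11/86
Result: (1/86)/(t - 7) - ((1/86)t + 11/86)/(t² + 4t + 9)


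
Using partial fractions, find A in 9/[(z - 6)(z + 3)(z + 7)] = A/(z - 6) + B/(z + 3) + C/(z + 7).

Cover-up at z = 6: A = 9/[(6 + 3)(6 + 7)] = 9/[(9)(13)] = 9/117 = 1/13


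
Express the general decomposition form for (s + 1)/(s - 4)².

Repeated linear factor: A/(s - 4) + B/(s - 4)²


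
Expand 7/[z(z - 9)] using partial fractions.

7/z(z - 9) = P/z + Q/(z - 9). P = 7/(0 - 9) = -7/9, Q = 7/(9 - 0) = 7/9
Result: (-7/9)/z + (7/9)/(z - 9)


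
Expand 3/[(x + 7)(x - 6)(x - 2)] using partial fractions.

Using cover-up method: A = 1/39, B = 3/52, C = -1/12
Result: (1/39)/(x + 7) + (3/52)/(x - 6) - (1/12)/(x - 2)


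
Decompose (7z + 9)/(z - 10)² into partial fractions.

(7z + 9) = A(z - 10) + B. At z = 10: B = 7·10 + 9 = 79. Coeff of z: A = 7
Result: 7/(z - 10) + 79/(z - 10)²


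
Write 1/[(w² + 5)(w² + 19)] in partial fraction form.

Coefficient matching gives A = C = 0, B = 1/(19-5) = 1/14, D = -B = -1/14
Result: (1/14)/(w² + 5) - (1/14)/(w² + 19)


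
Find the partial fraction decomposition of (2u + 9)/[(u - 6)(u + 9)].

At u=6: P = (2·6 + 9)/(6 + 9) = 7/5. At u=-9: Q = (2·(-9) + 9)/(-9 - 6) = 3/5
Result: (7/5)/(u - 6) + (3/5)/(u + 9)


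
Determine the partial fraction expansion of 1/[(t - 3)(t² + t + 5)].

Cover-up at t = 3: A = 1/(3² + 1·3 + 5) = 1/17. Then B = -A = -1/17, C = -A·(1 + 3) = -4/17
Result: (1/17)/(t - 3) - ((1/17)t + 4/17)/(t² + t + 5)


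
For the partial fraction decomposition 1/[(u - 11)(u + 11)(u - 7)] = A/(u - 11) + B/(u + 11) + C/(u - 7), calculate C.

Cover-up at u = 7: C = 1/[(7 - 11)(7 + 11)] = 1/[(-4)(18)] = -1/72


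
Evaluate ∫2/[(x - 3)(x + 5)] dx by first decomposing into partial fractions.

Decompose: 2/[(x - 3)(x + 5)] = (1/4)/(x - 3) - (1/4)/(x + 5). Integrate each term: (1/4) ln|(x - 3)| - (1/4) ln|(x + 5)| + C


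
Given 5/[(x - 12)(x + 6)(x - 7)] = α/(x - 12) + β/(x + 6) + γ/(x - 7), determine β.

Cover-up at x = -6: β = 5/[(-6 - 12)(-6 - 7)] = 5/[(-18)(-13)] = 5/234


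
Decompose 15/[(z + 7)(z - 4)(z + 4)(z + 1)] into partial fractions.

Using Heaviside cover-up: (-5/66)/(z + 7) + (3/88)/(z - 4) + (5/24)/(z + 4) - (1/6)/(z + 1)


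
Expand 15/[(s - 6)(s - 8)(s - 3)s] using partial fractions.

Using Heaviside cover-up: (-5/12)/(s - 6) + (3/16)/(s - 8) + (1/3)/(s - 3) - (5/48)/s


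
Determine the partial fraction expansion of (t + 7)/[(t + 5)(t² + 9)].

At t=-5: A = (1·(-5) + 7)/((-5)² + 9) = 1/17. B = -A = -1/17, C = 1 - (-5)·A = 22/17
Result: (1/17)/(t + 5) - ((1/17)t - 22/17)/(t² + 9)


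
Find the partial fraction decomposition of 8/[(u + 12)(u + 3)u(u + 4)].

Using Heaviside cover-up: (-1/108)/(u + 12) - (8/27)/(u + 3) + (1/18)/u + (1/4)/(u + 4)


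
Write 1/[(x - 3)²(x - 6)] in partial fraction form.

Cover-up at x=6: R = 1/(6 - 3)² = 1/9. Cover-up at x=3: Q = 1/(3 - 6) = -1/3. Comparing x² coeff: P = -R = -1/9
Result: (-1/9)/(x - 3) - (1/3)/(x - 3)² + (1/9)/(x - 6)


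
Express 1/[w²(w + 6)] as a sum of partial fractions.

Cover-up at w=-6: R = 1/(-6 - 0)² = 1/36. Cover-up at w=0: Q = 1/(0 + 6) = 1/6. Comparing w² coeff: P = -R = -1/36
Result: (-1/36)/w + (1/6)/w² + (1/36)/(w + 6)


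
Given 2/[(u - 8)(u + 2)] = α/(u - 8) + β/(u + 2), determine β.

Cover-up at u = -2: β = 2/(-2 - 8) = -2/10 = -1/5


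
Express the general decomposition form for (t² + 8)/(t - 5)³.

Repeated linear factor (power 3): α/(t - 5) + β/(t - 5)² + γ/(t - 5)³


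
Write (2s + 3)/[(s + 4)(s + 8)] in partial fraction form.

At s=-4: P = (2·(-4) + 3)/(-4 + 8) = -5/4. At s=-8: Q = (2·(-8) + 3)/(-8 + 4) = 13/4
Result: (-5/4)/(s + 4) + (13/4)/(s + 8)


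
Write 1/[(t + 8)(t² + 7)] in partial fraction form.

Cover-up at t = -8: A = 1/((-8)² + 7) = 1/71. Then B = -A = -1/71, C = -A·(0 - 8) = 8/71
Result: (1/71)/(t + 8) - ((1/71)t - 8/71)/(t² + 7)


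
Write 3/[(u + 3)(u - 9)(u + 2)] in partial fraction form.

Using cover-up method: A = 1/4, B = 1/44, C = -3/11
Result: (1/4)/(u + 3) + (1/44)/(u - 9) - (3/11)/(u + 2)


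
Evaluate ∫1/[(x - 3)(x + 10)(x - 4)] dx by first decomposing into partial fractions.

Cover-up: P = -1/13, Q = 1/182, R = 1/14. Decomposition: (-1/13)/(x - 3) + (1/182)/(x + 10) + (1/14)/(x - 4). Integrate each term: (-1/13) ln|(x - 3)| + (1/182) ln|(x + 10)| + (1/14) ln|(x - 4)| + C


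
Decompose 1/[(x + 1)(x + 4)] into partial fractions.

1/(x + 1)(x + 4) = P/(x + 1) + Q/(x + 4). P = 1/(-1 + 4) = 1/3, Q = 1/(-4 + 1) = -1/3
Result: (1/3)/(x + 1) - (1/3)/(x + 4)


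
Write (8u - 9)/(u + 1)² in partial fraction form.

(8u - 9) = α(u + 1) + β. At u = -1: β = 8·(-1) - 9 = -17. Coeff of u: α = 8
Result: 8/(u + 1) - 17/(u + 1)²


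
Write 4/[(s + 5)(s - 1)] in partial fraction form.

4/(s + 5)(s - 1) = P/(s + 5) + Q/(s - 1). P = 4/(-5 - 1) = -2/3, Q = 4/(1 + 5) = 2/3
Result: (-2/3)/(s + 5) + (2/3)/(s - 1)


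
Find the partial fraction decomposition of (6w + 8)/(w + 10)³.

(6w + 8) = P(w + 10)² + Q(w + 10) + R. At w = -10: R = 6·(-10) + 8 = -52. Coefficients: P = 0, Q = 6
Result: 6/(w + 10)² - 52/(w + 10)³


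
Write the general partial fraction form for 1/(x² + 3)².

Repeated quadratic factor: (Ax + B)/(x² + 3) + (Cx + D)/(x² + 3)²


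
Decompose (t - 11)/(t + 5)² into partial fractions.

(t - 11) = P(t + 5) + Q. At t = -5: Q = 1·(-5) - 11 = -16. Coeff of t: P = 1
Result: 1/(t + 5) - 16/(t + 5)²


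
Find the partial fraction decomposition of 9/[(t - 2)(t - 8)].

9/(t - 2)(t - 8) = A/(t - 2) + B/(t - 8). A = 9/(2 - 8) = -3/2, B = 9/(8 - 2) = 3/2
Result: (-3/2)/(t - 2) + (3/2)/(t - 8)


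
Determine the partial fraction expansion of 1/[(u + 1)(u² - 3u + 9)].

Cover-up at u = -1: P = 1/((-1)² - 3·(-1) + 9) = 1/13. Then Q = -P = -1/13, R = -P·(-3 - 1) = 4/13
Result: (1/13)/(u + 1) - ((1/13)u - 4/13)/(u² - 3u + 9)


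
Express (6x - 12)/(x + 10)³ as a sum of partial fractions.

(6x - 12) = α(x + 10)² + β(x + 10) + γ. At x = -10: γ = 6·(-10) - 12 = -72. Coefficients: α = 0, β = 6
Result: 6/(x + 10)² - 72/(x + 10)³


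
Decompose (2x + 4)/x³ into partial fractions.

(2x + 4) = Px² + Qx + R. At x = 0: R = 2·0 + 4 = 4. Coefficients: P = 0, Q = 2
Result: 2/x² + 4/x³


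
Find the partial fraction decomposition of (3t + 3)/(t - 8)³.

(3t + 3) = α(t - 8)² + β(t - 8) + γ. At t = 8: γ = 3·8 + 3 = 27. Coefficients: α = 0, β = 3
Result: 3/(t - 8)² + 27/(t - 8)³


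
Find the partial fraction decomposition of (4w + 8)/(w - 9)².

(4w + 8) = A(w - 9) + B. At w = 9: B = 4·9 + 8 = 44. Coeff of w: A = 4
Result: 4/(w - 9) + 44/(w - 9)²


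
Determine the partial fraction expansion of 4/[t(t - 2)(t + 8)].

Using cover-up method: P = -1/4, Q = 1/5, R = 1/20
Result: (-1/4)/t + (1/5)/(t - 2) + (1/20)/(t + 8)


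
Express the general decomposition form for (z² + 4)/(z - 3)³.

Repeated linear factor (power 3): A/(z - 3) + B/(z - 3)² + C/(z - 3)³


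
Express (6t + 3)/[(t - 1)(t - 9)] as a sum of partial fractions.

At t=1: P = (6·1 + 3)/(1 - 9) = -9/8. At t=9: Q = (6·9 + 3)/(9 - 1) = 57/8
Result: (-9/8)/(t - 1) + (57/8)/(t - 9)


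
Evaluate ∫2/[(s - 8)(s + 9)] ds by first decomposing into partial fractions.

Decompose: 2/[(s - 8)(s + 9)] = (2/17)/(s - 8) - (2/17)/(s + 9). Integrate each term: (2/17) ln|(s - 8)| - (2/17) ln|(s + 9)| + C


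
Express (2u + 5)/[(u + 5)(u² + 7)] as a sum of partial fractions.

At u=-5: α = (2·(-5) + 5)/((-5)² + 7) = -5/32. β = -α = 5/32, γ = 2 - (-5)·α = 39/32
Result: (-5/32)/(u + 5) + ((5/32)u + 39/32)/(u² + 7)


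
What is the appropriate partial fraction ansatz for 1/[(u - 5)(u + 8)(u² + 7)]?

Two linear + quadratic: P/(u - 5) + Q/(u + 8) + (Ru + S)/(u² + 7)


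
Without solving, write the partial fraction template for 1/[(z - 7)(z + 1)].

Distinct linear factors: α/(z - 7) + β/(z + 1)


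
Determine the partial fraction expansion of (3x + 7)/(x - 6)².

(3x + 7) = A(x - 6) + B. At x = 6: B = 3·6 + 7 = 25. Coeff of x: A = 3
Result: 3/(x - 6) + 25/(x - 6)²


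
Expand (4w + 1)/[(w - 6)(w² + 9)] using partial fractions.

At w=6: A = (4·6 + 1)/(6² + 9) = 5/9. B = -A = -5/9, C = 4 - 6·A = 2/3
Result: (5/9)/(w - 6) - ((5/9)w - 2/3)/(w² + 9)


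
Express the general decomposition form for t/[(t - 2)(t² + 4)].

Linear + irreducible quadratic: A/(t - 2) + (Bt + C)/(t² + 4)


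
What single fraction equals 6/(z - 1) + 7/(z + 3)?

Common denominator (z - 1)(z + 3). Numerator: 6(z + 3) + 7(z - 1) = (6z + 18) + (7z - 7) = 13z + 11
Result: (13z + 11)/[(z - 1)(z + 3)]


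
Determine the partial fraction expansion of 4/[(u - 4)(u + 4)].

4/(u - 4)(u + 4) = α/(u - 4) + β/(u + 4). α = 4/(4 + 4) = 1/2, β = 4/(-4 - 4) = -1/2
Result: (1/2)/(u - 4) - (1/2)/(u + 4)


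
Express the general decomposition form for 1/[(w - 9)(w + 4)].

Distinct linear factors: P/(w - 9) + Q/(w + 4)


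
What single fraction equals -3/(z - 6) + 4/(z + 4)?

Common denominator (z - 6)(z + 4). Numerator: -3(z + 4) + 4(z - 6) = (-3z - 12) + (4z - 24) = z - 36
Result: (z - 36)/[(z - 6)(z + 4)]


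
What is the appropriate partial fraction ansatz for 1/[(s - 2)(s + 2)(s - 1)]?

Three distinct linear factors: A/(s - 2) + B/(s + 2) + C/(s - 1)


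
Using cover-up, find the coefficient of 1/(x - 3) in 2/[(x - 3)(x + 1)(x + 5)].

Cover (x - 3), set x=3: 2/[(3 + 1)(3 + 5)] = 1/16


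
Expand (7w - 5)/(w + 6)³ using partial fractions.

(7w - 5) = α(w + 6)² + β(w + 6) + γ. At w = -6: γ = 7·(-6) - 5 = -47. Coefficients: α = 0, β = 7
Result: 7/(w + 6)² - 47/(w + 6)³


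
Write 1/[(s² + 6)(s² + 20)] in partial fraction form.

Coefficient matching gives A = C = 0, B = 1/(20-6) = 1/14, D = -B = -1/14
Result: (1/14)/(s² + 6) - (1/14)/(s² + 20)


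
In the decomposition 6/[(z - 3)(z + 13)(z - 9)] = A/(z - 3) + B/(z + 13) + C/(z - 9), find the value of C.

Cover-up at z = 9: C = 6/[(9 - 3)(9 + 13)] = 6/[(6)(22)] = 6/132 = 1/22


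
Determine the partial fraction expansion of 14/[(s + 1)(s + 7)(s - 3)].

Using cover-up method: P = -7/12, Q = 7/30, R = 7/20
Result: (-7/12)/(s + 1) + (7/30)/(s + 7) + (7/20)/(s - 3)


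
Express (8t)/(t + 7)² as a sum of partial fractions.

(8t) = P(t + 7) + Q. At t = -7: Q = 8·(-7) + 0 = -56. Coeff of t: P = 8
Result: 8/(t + 7) - 56/(t + 7)²


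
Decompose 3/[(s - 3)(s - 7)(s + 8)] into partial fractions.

Using cover-up method: A = -3/44, B = 1/20, C = 1/55
Result: (-3/44)/(s - 3) + (1/20)/(s - 7) + (1/55)/(s + 8)


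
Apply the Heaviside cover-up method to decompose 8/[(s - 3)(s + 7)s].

Cover (s - 3), s=3: α = 8/[(3 + 7)(3 - 0)] = 4/15. Cover (s + 7), s=-7: β = 8/[(-7 - 3)(-7 - 0)] = 4/35. Cover s, s=0: γ = 8/[(0 - 3)(0 + 7)] = -8/21.
Result: (4/15)/(s - 3) + (4/35)/(s + 7) - (8/21)/s


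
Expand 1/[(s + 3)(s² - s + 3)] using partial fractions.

Cover-up at s = -3: α = 1/((-3)² - 1·(-3) + 3) = 1/15. Then β = -α = -1/15, γ = -α·(-1 - 3) = 4/15
Result: (1/15)/(s + 3) - ((1/15)s - 4/15)/(s² - s + 3)


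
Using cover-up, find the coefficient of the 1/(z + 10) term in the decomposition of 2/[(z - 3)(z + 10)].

Cover (z + 10), set z=-10: 2/((z - 3) at z=-10) = 2/(-13) = -2/13


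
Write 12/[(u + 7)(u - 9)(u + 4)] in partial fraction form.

Using cover-up method: α = 1/4, β = 3/52, γ = -4/13
Result: (1/4)/(u + 7) + (3/52)/(u - 9) - (4/13)/(u + 4)


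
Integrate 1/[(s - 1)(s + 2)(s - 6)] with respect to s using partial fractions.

Cover-up: A = -1/15, B = 1/24, C = 1/40. Decomposition: (-1/15)/(s - 1) + (1/24)/(s + 2) + (1/40)/(s - 6). Integrate each term: (-1/15) ln|(s - 1)| + (1/24) ln|(s + 2)| + (1/40) ln|(s - 6)| + C


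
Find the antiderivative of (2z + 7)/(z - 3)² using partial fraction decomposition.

Decompose: A = 2, B = 2·3 + 7 = 13, so (2z + 7)/(z - 3)² = 2/(z - 3) + 13/(z - 3)². Integrate: ∫ A/(z - 3) dz = 2 ln|(z - 3)|; ∫ B/(z - 3)² dz = -13/(z - 3). Sum: 2 ln|(z - 3)| - 13/(z - 3) + C


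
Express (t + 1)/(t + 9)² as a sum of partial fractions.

(t + 1) = A(t + 9) + B. At t = -9: B = 1·(-9) + 1 = -8. Coeff of t: A = 1
Result: 1/(t + 9) - 8/(t + 9)²


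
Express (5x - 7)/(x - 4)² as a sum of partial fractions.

(5x - 7) = α(x - 4) + β. At x = 4: β = 5·4 - 7 = 13. Coeff of x: α = 5
Result: 5/(x - 4) + 13/(x - 4)²


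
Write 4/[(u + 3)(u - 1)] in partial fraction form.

4/(u + 3)(u - 1) = P/(u + 3) + Q/(u - 1). P = 4/(-3 - 1) = -1, Q = 4/(1 + 3) = 1
Result: -1/(u + 3) + 1/(u - 1)


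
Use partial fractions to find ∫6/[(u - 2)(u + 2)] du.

Decompose: 6/[(u - 2)(u + 2)] = (3/2)/(u - 2) - (3/2)/(u + 2). Integrate each term: (3/2) ln|(u - 2)| - (3/2) ln|(u + 2)| + C


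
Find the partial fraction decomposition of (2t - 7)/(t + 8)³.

(2t - 7) = α(t + 8)² + β(t + 8) + γ. At t = -8: γ = 2·(-8) - 7 = -23. Coefficients: α = 0, β = 2
Result: 2/(t + 8)² - 23/(t + 8)³


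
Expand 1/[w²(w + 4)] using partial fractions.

Cover-up at w=-4: γ = 1/(-4 - 0)² = 1/16. Cover-up at w=0: β = 1/(0 + 4) = 1/4. Comparing w² coeff: α = -γ = -1/16
Result: (-1/16)/w + (1/4)/w² + (1/16)/(w + 4)


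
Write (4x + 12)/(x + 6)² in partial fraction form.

(4x + 12) = P(x + 6) + Q. At x = -6: Q = 4·(-6) + 12 = -12. Coeff of x: P = 4
Result: 4/(x + 6) - 12/(x + 6)²


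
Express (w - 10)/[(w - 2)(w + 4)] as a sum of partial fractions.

At w=2: A = (1·2 - 10)/(2 + 4) = -4/3. At w=-4: B = (1·(-4) - 10)/(-4 - 2) = 7/3
Result: (-4/3)/(w - 2) + (7/3)/(w + 4)


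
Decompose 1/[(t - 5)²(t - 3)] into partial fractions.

Cover-up at t=3: γ = 1/(3 - 5)² = 1/4. Cover-up at t=5: β = 1/(5 - 3) = 1/2. Comparing t² coeff: α = -γ = -1/4
Result: (-1/4)/(t - 5) + (1/2)/(t - 5)² + (1/4)/(t - 3)


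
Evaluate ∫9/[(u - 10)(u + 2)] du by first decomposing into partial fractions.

Decompose: 9/[(u - 10)(u + 2)] = (3/4)/(u - 10) - (3/4)/(u + 2). Integrate each term: (3/4) ln|(u - 10)| - (3/4) ln|(u + 2)| + C


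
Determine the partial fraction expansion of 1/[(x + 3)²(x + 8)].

Cover-up at x=-8: γ = 1/(-8 + 3)² = 1/25. Cover-up at x=-3: β = 1/(-3 + 8) = 1/5. Comparing x² coeff: α = -γ = -1/25
Result: (-1/25)/(x + 3) + (1/5)/(x + 3)² + (1/25)/(x + 8)


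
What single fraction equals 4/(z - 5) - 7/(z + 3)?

Common denominator (z - 5)(z + 3). Numerator: 4(z + 3) - 7(z - 5) = (4z + 12) - (7z - 35) = -3z + 47
Result: (-3z + 47)/[(z - 5)(z + 3)]


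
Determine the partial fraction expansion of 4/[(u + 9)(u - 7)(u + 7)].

Using cover-up method: α = 1/8, β = 1/56, γ = -1/7
Result: (1/8)/(u + 9) + (1/56)/(u - 7) - (1/7)/(u + 7)


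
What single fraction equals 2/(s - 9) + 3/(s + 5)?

Common denominator (s - 9)(s + 5). Numerator: 2(s + 5) + 3(s - 9) = (2s + 10) + (3s - 27) = 5s - 17
Result: (5s - 17)/[(s - 9)(s + 5)]


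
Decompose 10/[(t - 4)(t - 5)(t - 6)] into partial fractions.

Using cover-up method: P = 5, Q = -10, R = 5
Result: 5/(t - 4) - 10/(t - 5) + 5/(t - 6)


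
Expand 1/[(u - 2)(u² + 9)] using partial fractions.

Cover-up at u = 2: α = 1/(2² + 9) = 1/13. Then β = -α = -1/13, γ = -α·(0 + 2) = -2/13
Result: (1/13)/(u - 2) - ((1/13)u + 2/13)/(u² + 9)


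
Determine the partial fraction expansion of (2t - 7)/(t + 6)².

(2t - 7) = A(t + 6) + B. At t = -6: B = 2·(-6) - 7 = -19. Coeff of t: A = 2
Result: 2/(t + 6) - 19/(t + 6)²


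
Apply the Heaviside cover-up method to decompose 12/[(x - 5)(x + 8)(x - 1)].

Cover (x - 5), x=5: α = 12/[(5 + 8)(5 - 1)] = 3/13. Cover (x + 8), x=-8: β = 12/[(-8 - 5)(-8 - 1)] = 4/39. Cover (x - 1), x=1: γ = 12/[(1 - 5)(1 + 8)] = -1/3.
Result: (3/13)/(x - 5) + (4/39)/(x + 8) - (1/3)/(x - 1)


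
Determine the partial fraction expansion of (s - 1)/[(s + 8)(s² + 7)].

At s=-8: A = (1·(-8) - 1)/((-8)² + 7) = -9/71. B = -A = 9/71, C = 1 - (-8)·A = -1/71
Result: (-9/71)/(s + 8) + ((9/71)s - 1/71)/(s² + 7)


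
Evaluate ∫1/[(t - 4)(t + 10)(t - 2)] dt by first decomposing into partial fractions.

Cover-up: A = 1/28, B = 1/168, C = -1/24. Decomposition: (1/28)/(t - 4) + (1/168)/(t + 10) - (1/24)/(t - 2). Integrate each term: (1/28) ln|(t - 4)| + (1/168) ln|(t + 10)| - (1/24) ln|(t - 2)| + C


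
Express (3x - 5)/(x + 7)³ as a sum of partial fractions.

(3x - 5) = α(x + 7)² + β(x + 7) + γ. At x = -7: γ = 3·(-7) - 5 = -26. Coefficients: α = 0, β = 3
Result: 3/(x + 7)² - 26/(x + 7)³


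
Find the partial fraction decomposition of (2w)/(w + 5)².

(2w) = α(w + 5) + β. At w = -5: β = 2·(-5) + 0 = -10. Coeff of w: α = 2
Result: 2/(w + 5) - 10/(w + 5)²


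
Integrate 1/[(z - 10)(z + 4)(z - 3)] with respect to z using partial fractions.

Cover-up: A = 1/98, B = 1/98, C = -1/49. Decomposition: (1/98)/(z - 10) + (1/98)/(z + 4) - (1/49)/(z - 3). Integrate each term: (1/98) ln|(z - 10)| + (1/98) ln|(z + 4)| - (1/49) ln|(z - 3)| + C


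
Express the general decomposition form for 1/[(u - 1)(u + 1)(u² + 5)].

Two linear + quadratic: P/(u - 1) + Q/(u + 1) + (Ru + S)/(u² + 5)


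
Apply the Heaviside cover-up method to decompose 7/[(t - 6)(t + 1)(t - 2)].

Cover (t - 6), t=6: P = 7/[(6 + 1)(6 - 2)] = 1/4. Cover (t + 1), t=-1: Q = 7/[(-1 - 6)(-1 - 2)] = 1/3. Cover (t - 2), t=2: R = 7/[(2 - 6)(2 + 1)] = -7/12.
Result: (1/4)/(t - 6) + (1/3)/(t + 1) - (7/12)/(t - 2)


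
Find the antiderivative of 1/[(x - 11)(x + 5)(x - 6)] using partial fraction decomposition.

Cover-up: A = 1/80, B = 1/176, C = -1/55. Decomposition: (1/80)/(x - 11) + (1/176)/(x + 5) - (1/55)/(x - 6). Integrate each term: (1/80) ln|(x - 11)| + (1/176) ln|(x + 5)| - (1/55) ln|(x - 6)| + C


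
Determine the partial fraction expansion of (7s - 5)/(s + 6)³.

(7s - 5) = α(s + 6)² + β(s + 6) + γ. At s = -6: γ = 7·(-6) - 5 = -47. Coefficients: α = 0, β = 7
Result: 7/(s + 6)² - 47/(s + 6)³


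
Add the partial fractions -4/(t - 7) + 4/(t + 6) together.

Common denominator (t - 7)(t + 6). Numerator: -4(t + 6) + 4(t - 7) = (-4t - 24) + (4t - 28) = -52
Result: (-52)/[(t - 7)(t + 6)]


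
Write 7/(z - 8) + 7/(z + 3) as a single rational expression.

Common denominator (z - 8)(z + 3). Numerator: 7(z + 3) + 7(z - 8) = (7z + 21) + (7z - 56) = 14z - 35
Result: (14z - 35)/[(z - 8)(z + 3)]


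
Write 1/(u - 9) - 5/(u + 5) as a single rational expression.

Common denominator (u - 9)(u + 5). Numerator: 1(u + 5) - 5(u - 9) = (u + 5) - (5u - 45) = -4u + 50
Result: (-4u + 50)/[(u - 9)(u + 5)]


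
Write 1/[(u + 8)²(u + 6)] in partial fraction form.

Cover-up at u=-6: R = 1/(-6 + 8)² = 1/4. Cover-up at u=-8: Q = 1/(-8 + 6) = -1/2. Comparing u² coeff: P = -R = -1/4
Result: (-1/4)/(u + 8) - (1/2)/(u + 8)² + (1/4)/(u + 6)


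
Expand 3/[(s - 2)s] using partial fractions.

3/(s - 2)s = A/(s - 2) + B/s. A = 3/(2 - 0) = 3/2, B = 3/(0 - 2) = -3/2
Result: (3/2)/(s - 2) - (3/2)/s


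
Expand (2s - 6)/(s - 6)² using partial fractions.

(2s - 6) = P(s - 6) + Q. At s = 6: Q = 2·6 - 6 = 6. Coeff of s: P = 2
Result: 2/(s - 6) + 6/(s - 6)²


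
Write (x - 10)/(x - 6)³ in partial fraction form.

(x - 10) = P(x - 6)² + Q(x - 6) + R. At x = 6: R = 1·6 - 10 = -4. Coefficients: P = 0, Q = 1
Result: 1/(x - 6)² - 4/(x - 6)³


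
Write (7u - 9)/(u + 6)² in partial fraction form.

(7u - 9) = P(u + 6) + Q. At u = -6: Q = 7·(-6) - 9 = -51. Coeff of u: P = 7
Result: 7/(u + 6) - 51/(u + 6)²


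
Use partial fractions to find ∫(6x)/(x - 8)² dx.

Decompose: α = 6, β = 6·8 + 0 = 48, so (6x)/(x - 8)² = 6/(x - 8) + 48/(x - 8)². Integrate: ∫ α/(x - 8) dx = 6 ln|(x - 8)|; ∫ β/(x - 8)² dx = -48/(x - 8). Sum: 6 ln|(x - 8)| - 48/(x - 8) + C


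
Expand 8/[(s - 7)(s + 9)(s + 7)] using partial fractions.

Using cover-up method: α = 1/28, β = 1/4, γ = -2/7
Result: (1/28)/(s - 7) + (1/4)/(s + 9) - (2/7)/(s + 7)


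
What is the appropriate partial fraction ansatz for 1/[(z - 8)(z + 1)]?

Distinct linear factors: A/(z - 8) + B/(z + 1)


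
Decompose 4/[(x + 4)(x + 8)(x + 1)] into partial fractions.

Using cover-up method: P = -1/3, Q = 1/7, R = 4/21
Result: (-1/3)/(x + 4) + (1/7)/(x + 8) + (4/21)/(x + 1)


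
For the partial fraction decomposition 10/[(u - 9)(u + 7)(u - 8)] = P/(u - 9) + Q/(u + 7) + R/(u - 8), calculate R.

Cover-up at u = 8: R = 10/[(8 - 9)(8 + 7)] = 10/[(-1)(15)] = -10/15 = -2/3


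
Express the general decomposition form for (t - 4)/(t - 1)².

Repeated linear factor: P/(t - 1) + Q/(t - 1)²


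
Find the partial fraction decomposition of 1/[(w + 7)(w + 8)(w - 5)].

Using cover-up method: A = -1/12, B = 1/13, C = 1/156
Result: (-1/12)/(w + 7) + (1/13)/(w + 8) + (1/156)/(w - 5)


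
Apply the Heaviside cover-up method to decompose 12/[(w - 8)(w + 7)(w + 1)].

Cover (w - 8), w=8: α = 12/[(8 + 7)(8 + 1)] = 4/45. Cover (w + 7), w=-7: β = 12/[(-7 - 8)(-7 + 1)] = 2/15. Cover (w + 1), w=-1: γ = 12/[(-1 - 8)(-1 + 7)] = -2/9.
Result: (4/45)/(w - 8) + (2/15)/(w + 7) - (2/9)/(w + 1)


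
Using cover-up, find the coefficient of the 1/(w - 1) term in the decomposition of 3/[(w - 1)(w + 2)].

Cover (w - 1), set w=1: 3/((w + 2) at w=1) = 3/(3) = 1


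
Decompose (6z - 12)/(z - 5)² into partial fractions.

(6z - 12) = α(z - 5) + β. At z = 5: β = 6·5 - 12 = 18. Coeff of z: α = 6
Result: 6/(z - 5) + 18/(z - 5)²


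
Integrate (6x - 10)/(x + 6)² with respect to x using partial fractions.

Decompose: P = 6, Q = 6·(-6) - 10 = -46, so (6x - 10)/(x + 6)² = 6/(x + 6) - 46/(x + 6)². Integrate: ∫ P/(x + 6) dx = 6 ln|(x + 6)|; ∫ Q/(x + 6)² dx = 46/(x + 6). Sum: 6 ln|(x + 6)| + 46/(x + 6) + C


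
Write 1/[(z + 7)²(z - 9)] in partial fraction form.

Cover-up at z=9: γ = 1/(9 + 7)² = 1/256. Cover-up at z=-7: β = 1/(-7 - 9) = -1/16. Comparing z² coeff: α = -γ = -1/256
Result: (-1/256)/(z + 7) - (1/16)/(z + 7)² + (1/256)/(z - 9)


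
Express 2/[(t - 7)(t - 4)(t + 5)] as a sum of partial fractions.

Using cover-up method: α = 1/18, β = -2/27, γ = 1/54
Result: (1/18)/(t - 7) - (2/27)/(t - 4) + (1/54)/(t + 5)


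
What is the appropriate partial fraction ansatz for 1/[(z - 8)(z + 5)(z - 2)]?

Three distinct linear factors: A/(z - 8) + B/(z + 5) + C/(z - 2)


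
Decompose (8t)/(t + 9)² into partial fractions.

(8t) = α(t + 9) + β. At t = -9: β = 8·(-9) + 0 = -72. Coeff of t: α = 8
Result: 8/(t + 9) - 72/(t + 9)²


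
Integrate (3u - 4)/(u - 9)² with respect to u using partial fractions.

Decompose: P = 3, Q = 3·9 - 4 = 23, so (3u - 4)/(u - 9)² = 3/(u - 9) + 23/(u - 9)². Integrate: ∫ P/(u - 9) du = 3 ln|(u - 9)|; ∫ Q/(u - 9)² du = -23/(u - 9). Sum: 3 ln|(u - 9)| - 23/(u - 9) + C


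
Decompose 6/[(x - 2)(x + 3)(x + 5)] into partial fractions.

Using cover-up method: A = 6/35, B = -3/5, C = 3/7
Result: (6/35)/(x - 2) - (3/5)/(x + 3) + (3/7)/(x + 5)


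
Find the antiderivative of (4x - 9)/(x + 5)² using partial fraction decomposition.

Decompose: P = 4, Q = 4·(-5) - 9 = -29, so (4x - 9)/(x + 5)² = 4/(x + 5) - 29/(x + 5)². Integrate: ∫ P/(x + 5) dx = 4 ln|(x + 5)|; ∫ Q/(x + 5)² dx = 29/(x + 5). Sum: 4 ln|(x + 5)| + 29/(x + 5) + C


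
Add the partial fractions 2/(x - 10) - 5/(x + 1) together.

Common denominator (x - 10)(x + 1). Numerator: 2(x + 1) - 5(x - 10) = (2x + 2) - (5x - 50) = -3x + 52
Result: (-3x + 52)/[(x - 10)(x + 1)]


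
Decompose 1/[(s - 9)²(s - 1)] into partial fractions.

Cover-up at s=1: R = 1/(1 - 9)² = 1/64. Cover-up at s=9: Q = 1/(9 - 1) = 1/8. Comparing s² coeff: P = -R = -1/64
Result: (-1/64)/(s - 9) + (1/8)/(s - 9)² + (1/64)/(s - 1)


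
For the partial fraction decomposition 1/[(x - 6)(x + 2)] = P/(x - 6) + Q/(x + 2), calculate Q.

Cover-up at x = -2: Q = 1/(-2 - 6) = -1/8


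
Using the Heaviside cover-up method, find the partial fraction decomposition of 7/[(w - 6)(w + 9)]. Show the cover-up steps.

Cover (w - 6): set w=6, get A = 7/(6 + 9) = 7/15. Cover (w + 9): set w=-9, get B = 7/(-9 - 6) = -7/15.
Result: (7/15)/(w - 6) - (7/15)/(w + 9)


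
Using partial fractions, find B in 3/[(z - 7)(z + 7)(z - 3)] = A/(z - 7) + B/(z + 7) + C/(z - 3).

Cover-up at z = -7: B = 3/[(-7 - 7)(-7 - 3)] = 3/[(-14)(-10)] = 3/140


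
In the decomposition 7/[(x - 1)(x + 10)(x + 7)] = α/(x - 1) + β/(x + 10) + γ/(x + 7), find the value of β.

Cover-up at x = -10: β = 7/[(-10 - 1)(-10 + 7)] = 7/[(-11)(-3)] = 7/33


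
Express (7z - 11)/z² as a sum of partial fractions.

(7z - 11) = αz + β. At z = 0: β = 7·0 - 11 = -11. Coeff of z: α = 7
Result: 7/z - 11/z²


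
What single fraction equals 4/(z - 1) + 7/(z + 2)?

Common denominator (z - 1)(z + 2). Numerator: 4(z + 2) + 7(z - 1) = (4z + 8) + (7z - 7) = 11z + 1
Result: (11z + 1)/[(z - 1)(z + 2)]


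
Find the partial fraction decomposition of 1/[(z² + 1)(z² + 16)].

Coefficient matching gives α = γ = 0, β = 1/(16-1) = 1/15, δ = -β = -1/15
Result: (1/15)/(z² + 1) - (1/15)/(z² + 16)


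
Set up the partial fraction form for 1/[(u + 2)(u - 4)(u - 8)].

Three distinct linear factors: α/(u + 2) + β/(u - 4) + γ/(u - 8)


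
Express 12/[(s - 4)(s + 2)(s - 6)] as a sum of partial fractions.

Using cover-up method: P = -1, Q = 1/4, R = 3/4
Result: -1/(s - 4) + (1/4)/(s + 2) + (3/4)/(s - 6)


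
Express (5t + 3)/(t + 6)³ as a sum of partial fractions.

(5t + 3) = A(t + 6)² + B(t + 6) + C. At t = -6: C = 5·(-6) + 3 = -27. Coefficients: A = 0, B = 5
Result: 5/(t + 6)² - 27/(t + 6)³


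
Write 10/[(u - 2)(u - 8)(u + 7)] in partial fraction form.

Using cover-up method: P = -5/27, Q = 1/9, R = 2/27
Result: (-5/27)/(u - 2) + (1/9)/(u - 8) + (2/27)/(u + 7)


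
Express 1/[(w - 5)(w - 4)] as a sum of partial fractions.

1/(w - 5)(w - 4) = A/(w - 5) + B/(w - 4). A = 1/(5 - 4) = 1, B = 1/(4 - 5) = -1
Result: 1/(w - 5) - 1/(w - 4)


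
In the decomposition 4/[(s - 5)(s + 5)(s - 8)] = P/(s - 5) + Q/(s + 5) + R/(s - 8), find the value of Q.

Cover-up at s = -5: Q = 4/[(-5 - 5)(-5 - 8)] = 4/[(-10)(-13)] = 4/130 = 2/65


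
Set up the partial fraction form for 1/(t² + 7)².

Repeated quadratic factor: (Pt + Q)/(t² + 7) + (Rt + S)/(t² + 7)²


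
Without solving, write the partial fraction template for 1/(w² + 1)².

Repeated quadratic factor: (Pw + Q)/(w² + 1) + (Rw + S)/(w² + 1)²


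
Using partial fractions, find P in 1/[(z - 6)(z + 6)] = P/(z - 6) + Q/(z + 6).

Cover-up at z = 6: P = 1/(6 + 6) = 1/12


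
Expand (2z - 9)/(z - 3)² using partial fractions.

(2z - 9) = α(z - 3) + β. At z = 3: β = 2·3 - 9 = -3. Coeff of z: α = 2
Result: 2/(z - 3) - 3/(z - 3)²


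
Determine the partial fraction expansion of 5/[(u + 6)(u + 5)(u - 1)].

Using cover-up method: A = 5/7, B = -5/6, C = 5/42
Result: (5/7)/(u + 6) - (5/6)/(u + 5) + (5/42)/(u - 1)


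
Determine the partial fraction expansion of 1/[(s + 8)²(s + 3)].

Cover-up at s=-3: C = 1/(-3 + 8)² = 1/25. Cover-up at s=-8: B = 1/(-8 + 3) = -1/5. Comparing s² coeff: A = -C = -1/25
Result: (-1/25)/(s + 8) - (1/5)/(s + 8)² + (1/25)/(s + 3)


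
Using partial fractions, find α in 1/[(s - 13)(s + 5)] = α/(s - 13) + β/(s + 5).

Cover-up at s = 13: α = 1/(13 + 5) = 1/18


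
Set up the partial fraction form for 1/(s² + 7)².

Repeated quadratic factor: (αs + β)/(s² + 7) + (γs + δ)/(s² + 7)²


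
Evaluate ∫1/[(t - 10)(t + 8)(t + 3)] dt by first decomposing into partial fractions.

Cover-up: A = 1/234, B = 1/90, C = -1/65. Decomposition: (1/234)/(t - 10) + (1/90)/(t + 8) - (1/65)/(t + 3). Integrate each term: (1/234) ln|(t - 10)| + (1/90) ln|(t + 8)| - (1/65) ln|(t + 3)| + C


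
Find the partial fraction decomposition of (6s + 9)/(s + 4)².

(6s + 9) = P(s + 4) + Q. At s = -4: Q = 6·(-4) + 9 = -15. Coeff of s: P = 6
Result: 6/(s + 4) - 15/(s + 4)²


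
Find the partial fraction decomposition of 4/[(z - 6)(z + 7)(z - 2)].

Using cover-up method: P = 1/13, Q = 4/117, R = -1/9
Result: (1/13)/(z - 6) + (4/117)/(z + 7) - (1/9)/(z - 2)


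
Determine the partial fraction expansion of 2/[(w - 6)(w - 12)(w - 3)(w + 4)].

Using Heaviside cover-up: (-1/90)/(w - 6) + (1/432)/(w - 12) + (2/189)/(w - 3) - (1/560)/(w + 4)


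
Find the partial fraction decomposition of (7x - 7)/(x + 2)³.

(7x - 7) = α(x + 2)² + β(x + 2) + γ. At x = -2: γ = 7·(-2) - 7 = -21. Coefficients: α = 0, β = 7
Result: 7/(x + 2)² - 21/(x + 2)³


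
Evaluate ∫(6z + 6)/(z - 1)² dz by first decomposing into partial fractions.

Decompose: A = 6, B = 6·1 + 6 = 12, so (6z + 6)/(z - 1)² = 6/(z - 1) + 12/(z - 1)². Integrate: ∫ A/(z - 1) dz = 6 ln|(z - 1)|; ∫ B/(z - 1)² dz = -12/(z - 1). Sum: 6 ln|(z - 1)| - 12/(z - 1) + C


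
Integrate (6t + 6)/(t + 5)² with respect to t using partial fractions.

Decompose: A = 6, B = 6·(-5) + 6 = -24, so (6t + 6)/(t + 5)² = 6/(t + 5) - 24/(t + 5)². Integrate: ∫ A/(t + 5) dt = 6 ln|(t + 5)|; ∫ B/(t + 5)² dt = 24/(t + 5). Sum: 6 ln|(t + 5)| + 24/(t + 5) + C


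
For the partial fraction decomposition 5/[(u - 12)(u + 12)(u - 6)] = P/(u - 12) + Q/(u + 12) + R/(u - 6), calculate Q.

Cover-up at u = -12: Q = 5/[(-12 - 12)(-12 - 6)] = 5/[(-24)(-18)] = 5/432


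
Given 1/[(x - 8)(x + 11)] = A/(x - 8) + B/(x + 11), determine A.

Cover-up at x = 8: A = 1/(8 + 11) = 1/19


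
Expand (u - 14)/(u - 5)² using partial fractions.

(u - 14) = P(u - 5) + Q. At u = 5: Q = 1·5 - 14 = -9. Coeff of u: P = 1
Result: 1/(u - 5) - 9/(u - 5)²


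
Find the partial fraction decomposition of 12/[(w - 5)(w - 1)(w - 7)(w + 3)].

Using Heaviside cover-up: (-3/16)/(w - 5) + (1/8)/(w - 1) + (1/10)/(w - 7) - (3/80)/(w + 3)


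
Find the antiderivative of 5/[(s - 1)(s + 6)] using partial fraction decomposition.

Decompose: 5/[(s - 1)(s + 6)] = (5/7)/(s - 1) - (5/7)/(s + 6). Integrate each term: (5/7) ln|(s - 1)| - (5/7) ln|(s + 6)| + C


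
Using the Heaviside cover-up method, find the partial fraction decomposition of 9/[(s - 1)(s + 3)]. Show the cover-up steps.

Cover (s - 1): set s=1, get α = 9/(1 + 3) = 9/4. Cover (s + 3): set s=-3, get β = 9/(-3 - 1) = -9/4.
Result: (9/4)/(s - 1) - (9/4)/(s + 3)


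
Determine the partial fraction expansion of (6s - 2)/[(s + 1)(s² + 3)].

At s=-1: A = (6·(-1) - 2)/((-1)² + 3) = -2. B = -A = 2, C = 6 - (-1)·A = 4
Result: -2/(s + 1) + (2s + 4)/(s² + 3)


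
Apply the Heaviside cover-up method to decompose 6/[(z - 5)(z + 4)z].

Cover (z - 5), z=5: A = 6/[(5 + 4)(5 - 0)] = 2/15. Cover (z + 4), z=-4: B = 6/[(-4 - 5)(-4 - 0)] = 1/6. Cover z, z=0: C = 6/[(0 - 5)(0 + 4)] = -3/10.
Result: (2/15)/(z - 5) + (1/6)/(z + 4) - (3/10)/z


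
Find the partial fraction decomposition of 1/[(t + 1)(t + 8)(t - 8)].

Using cover-up method: A = -1/63, B = 1/112, C = 1/144
Result: (-1/63)/(t + 1) + (1/112)/(t + 8) + (1/144)/(t - 8)


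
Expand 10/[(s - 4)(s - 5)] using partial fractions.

10/(s - 4)(s - 5) = α/(s - 4) + β/(s - 5). α = 10/(4 - 5) = -10, β = 10/(5 - 4) = 10
Result: -10/(s - 4) + 10/(s - 5)


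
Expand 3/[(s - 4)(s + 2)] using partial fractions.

3/(s - 4)(s + 2) = P/(s - 4) + Q/(s + 2). P = 3/(4 + 2) = 1/2, Q = 3/(-2 - 4) = -1/2
Result: (1/2)/(s - 4) - (1/2)/(s + 2)


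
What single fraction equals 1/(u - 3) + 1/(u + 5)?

Common denominator (u - 3)(u + 5). Numerator: 1(u + 5) + 1(u - 3) = (u + 5) + (u - 3) = 2u + 2
Result: (2u + 2)/[(u - 3)(u + 5)]


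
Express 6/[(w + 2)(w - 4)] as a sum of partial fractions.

6/(w + 2)(w - 4) = A/(w + 2) + B/(w - 4). A = 6/(-2 - 4) = -1, B = 6/(4 + 2) = 1
Result: -1/(w + 2) + 1/(w - 4)


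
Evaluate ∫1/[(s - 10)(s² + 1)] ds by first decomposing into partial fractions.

Cover-up at s=10: A = 1/(10²+1) = 1/101. Coeff matching: B = -1/101, C = -10/101. Decomposition: (1/101)/(s - 10) - ((1/101)s + 10/101)/(s² + 1). Integrate: linear → ln, quadratic → (1/2)ln + arctan: (1/101) ln|(s - 10)| - (1/202) ln(s² + 1) - (10/101) arctan(s) + C


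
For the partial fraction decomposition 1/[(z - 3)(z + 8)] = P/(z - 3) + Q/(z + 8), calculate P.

Cover-up at z = 3: P = 1/(3 + 8) = 1/11


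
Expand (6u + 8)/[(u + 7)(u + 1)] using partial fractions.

At u=-7: P = (6·(-7) + 8)/(-7 + 1) = 17/3. At u=-1: Q = (6·(-1) + 8)/(-1 + 7) = 1/3
Result: (17/3)/(u + 7) + (1/3)/(u + 1)


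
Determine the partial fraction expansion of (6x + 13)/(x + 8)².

(6x + 13) = P(x + 8) + Q. At x = -8: Q = 6·(-8) + 13 = -35. Coeff of x: P = 6
Result: 6/(x + 8) - 35/(x + 8)²


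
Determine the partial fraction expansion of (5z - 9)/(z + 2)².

(5z - 9) = P(z + 2) + Q. At z = -2: Q = 5·(-2) - 9 = -19. Coeff of z: P = 5
Result: 5/(z + 2) - 19/(z + 2)²


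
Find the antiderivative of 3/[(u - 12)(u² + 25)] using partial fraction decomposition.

Cover-up at u=12: α = 3/(12²+25) = 3/169. Coeff matching: β = -3/169, γ = -36/169. Decomposition: (3/169)/(u - 12) - ((3/169)u + 36/169)/(u² + 25). Integrate: linear → ln, quadratic → (1/2)ln + arctan: (3/169) ln|(u - 12)| - (3/338) ln(u² + 25) - (36/845) arctan(u/5) + C


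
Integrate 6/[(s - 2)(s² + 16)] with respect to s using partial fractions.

Cover-up at s=2: α = 6/(2²+16) = 3/10. Coeff matching: β = -3/10, γ = -3/5. Decomposition: (3/10)/(s - 2) - ((3/10)s + 3/5)/(s² + 16). Integrate: linear → ln, quadratic → (1/2)ln + arctan: (3/10) ln|(s - 2)| - (3/20) ln(s² + 16) - (3/20) arctan(s/4) + C
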